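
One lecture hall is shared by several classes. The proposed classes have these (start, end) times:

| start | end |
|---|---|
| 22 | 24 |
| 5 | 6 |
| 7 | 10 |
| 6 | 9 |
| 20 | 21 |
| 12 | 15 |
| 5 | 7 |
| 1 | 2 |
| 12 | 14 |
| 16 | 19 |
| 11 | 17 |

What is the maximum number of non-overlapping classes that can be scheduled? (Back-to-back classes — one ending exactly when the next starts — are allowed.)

Greedy by earliest finish: after sorting by end time, pick each interval compatible with the last pick.
By end time: (1,2), (5,6), (5,7), (6,9), (7,10), (12,14), (12,15), (11,17), (16,19), (20,21), (22,24).
Pick (1,2); next start ≥ 2 → (5,6); next start ≥ 6 → (6,9); next start ≥ 9 → (12,14); next start ≥ 14 → (16,19); next start ≥ 19 → (20,21); next start ≥ 21 → (22,24).
Selected 7 classes.

7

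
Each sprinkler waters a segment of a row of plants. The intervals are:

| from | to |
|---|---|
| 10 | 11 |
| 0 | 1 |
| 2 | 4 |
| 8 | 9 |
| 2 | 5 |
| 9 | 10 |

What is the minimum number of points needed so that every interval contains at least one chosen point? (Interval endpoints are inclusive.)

By right end: [0,1]  [2,4]  [2,5]  [8,9]  [9,10]  [10,11]
[0,1] uncovered → point at 1; [2,4] uncovered → point at 4; [8,9] uncovered → point at 9; [10,11] uncovered → point at 11.
Points: 1, 4, 9, 11 (4 total).

4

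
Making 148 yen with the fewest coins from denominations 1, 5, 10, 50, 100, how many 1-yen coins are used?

148 − 1×100→48 − 4×10→8 − 1×5→3 − 3×1→0
Count of 1: 3

3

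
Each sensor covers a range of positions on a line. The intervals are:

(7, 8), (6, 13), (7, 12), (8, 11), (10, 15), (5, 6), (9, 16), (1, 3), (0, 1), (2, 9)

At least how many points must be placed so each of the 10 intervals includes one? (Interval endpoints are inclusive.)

4

Process intervals by earliest right end; each time one isn't hit yet, stab at its right endpoint.
Sorted: [0,1] [1,3] [5,6] [7,8] [2,9] [8,11] [7,12] [6,13] [10,15] [9,16]
{[0,1],[1,3]} hit by 1; {[5,6]} hit by 6; {[7,8],[2,9],[8,11],[7,12],[6,13]} hit by 8; {[10,15],[9,16]} hit by 15.
Points: 1, 6, 8, 15 (4 total).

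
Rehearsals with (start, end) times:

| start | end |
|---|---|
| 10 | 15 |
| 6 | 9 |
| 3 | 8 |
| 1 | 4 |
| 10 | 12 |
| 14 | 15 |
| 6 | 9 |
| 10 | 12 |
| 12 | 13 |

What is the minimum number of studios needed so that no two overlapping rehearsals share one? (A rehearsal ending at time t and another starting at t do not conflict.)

The answer is the maximum number of intervals overlapping at any instant.
Events (time:±→running): 1:+→1 3:+→2 4:-→1 6:+→2 6:+→3 … peak 3.

3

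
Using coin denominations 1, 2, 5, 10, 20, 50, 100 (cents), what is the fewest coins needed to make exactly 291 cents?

6

Greedy: take as many of the largest coin as possible, then repeat with the remainder.
291 − 2×100→91 − 1×50→41 − 2×20→1 − 1×1→0
Total coins = 2 + 1 + 2 + 1 = 6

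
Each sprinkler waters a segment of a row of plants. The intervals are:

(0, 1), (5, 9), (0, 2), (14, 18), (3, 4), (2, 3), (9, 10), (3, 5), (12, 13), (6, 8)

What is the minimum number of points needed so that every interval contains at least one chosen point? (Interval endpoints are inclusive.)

Process intervals by earliest right end; each time one isn't hit yet, stab at its right endpoint.
By right end: [0,1]  [0,2]  [2,3]  [3,4]  [3,5]  [6,8]  [5,9]  [9,10]  [12,13]  [14,18]
[0,1] uncovered → point at 1; [2,3] uncovered → point at 3; [6,8] uncovered → point at 8; [9,10] uncovered → point at 10; [12,13] uncovered → point at 13; [14,18] uncovered → point at 18.
Points: 1, 3, 8, 10, 13, 18 (6 total).

6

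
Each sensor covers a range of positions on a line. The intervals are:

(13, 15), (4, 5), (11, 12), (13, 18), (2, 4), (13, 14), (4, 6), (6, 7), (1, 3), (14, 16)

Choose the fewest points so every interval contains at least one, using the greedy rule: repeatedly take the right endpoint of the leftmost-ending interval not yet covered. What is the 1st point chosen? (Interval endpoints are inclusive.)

3

Sorted: [1,3] [2,4] [4,5] [4,6] [6,7] [11,12] [13,14] [13,15] [14,16] [13,18]
{[1,3],[2,4]} hit by 3; {[4,5],[4,6]} hit by 5; {[6,7]} hit by 7; {[11,12]} hit by 12; {[13,14],[13,15],[14,16],[13,18]} hit by 14.
Points: 3, 5, 7, 12, 14 (5 total).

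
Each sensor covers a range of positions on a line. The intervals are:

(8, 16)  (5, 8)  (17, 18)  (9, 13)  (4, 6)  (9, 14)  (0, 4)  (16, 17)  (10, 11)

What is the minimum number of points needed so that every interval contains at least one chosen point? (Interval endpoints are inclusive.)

Process intervals by earliest right end; each time one isn't hit yet, stab at its right endpoint.
Sorted: [0,4] [4,6] [5,8] [10,11] [9,13] [9,14] [8,16] [16,17] [17,18]
{[0,4],[4,6]} hit by 4; {[5,8]} hit by 8; {[10,11],[9,13],[9,14],[8,16]} hit by 11; {[16,17],[17,18]} hit by 17.
Points: 4, 8, 11, 17 (4 total).

4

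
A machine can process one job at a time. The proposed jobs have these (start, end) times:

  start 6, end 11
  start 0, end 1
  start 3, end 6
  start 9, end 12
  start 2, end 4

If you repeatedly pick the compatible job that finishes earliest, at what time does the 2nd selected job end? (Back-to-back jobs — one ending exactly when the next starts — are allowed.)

4

Sorted by end: (0,1)  (2,4)  (3,6)  (6,11)  (9,12)
take (0,1); take (2,4); take (6,11).
Selected: (0,1) (2,4) (6,11)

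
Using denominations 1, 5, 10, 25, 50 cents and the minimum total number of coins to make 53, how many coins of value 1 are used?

3

53 = 1×50 + 3×1
Count of 1: 3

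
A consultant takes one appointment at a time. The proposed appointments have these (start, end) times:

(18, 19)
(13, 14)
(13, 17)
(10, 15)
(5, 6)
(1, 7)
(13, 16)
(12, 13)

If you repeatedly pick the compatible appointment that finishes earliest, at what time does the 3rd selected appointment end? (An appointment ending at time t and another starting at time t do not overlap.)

Greedy by earliest finish: after sorting by end time, pick each interval compatible with the last pick.
Sorted by end: (5,6)  (1,7)  (12,13)  (13,14)  (10,15)  (13,16)  (13,17)  (18,19)
take (5,6); take (12,13); take (13,14); skip (13,17); take (18,19).
Selected: (5,6) (12,13) (13,14) (18,19)

14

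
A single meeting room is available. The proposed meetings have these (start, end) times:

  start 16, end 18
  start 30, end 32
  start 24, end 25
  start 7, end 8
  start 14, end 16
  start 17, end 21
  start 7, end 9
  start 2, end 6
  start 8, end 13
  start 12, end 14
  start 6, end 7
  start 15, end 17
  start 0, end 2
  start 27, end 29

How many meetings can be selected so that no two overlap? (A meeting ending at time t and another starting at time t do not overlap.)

Sort by end time and greedily take each interval whose start is ≥ the last chosen end.
Sorted by end: (0,2)  (2,6)  (6,7)  (7,8)  (7,9)  (8,13)  (12,14)  (14,16)  (15,17)  (16,18)  (17,21)  (24,25)  (27,29)  (30,32)
take (0,2); take (2,6); take (6,7); take (7,8); take (8,13); take (14,16); take (16,18); skip (17,21); take (24,25); take (27,29); take (30,32).
Selected 10 meetings.

10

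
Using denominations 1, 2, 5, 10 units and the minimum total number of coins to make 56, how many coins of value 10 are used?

56 = 5×10 + 1×5 + 1×1
Count of 10: 5

5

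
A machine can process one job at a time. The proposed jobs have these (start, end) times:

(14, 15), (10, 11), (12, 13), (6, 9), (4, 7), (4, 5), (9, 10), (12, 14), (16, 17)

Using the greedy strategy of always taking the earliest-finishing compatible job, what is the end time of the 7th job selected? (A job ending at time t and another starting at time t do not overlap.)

17

Sorted by end: (4,5)  (4,7)  (6,9)  (9,10)  (10,11)  (12,13)  (12,14)  (14,15)  (16,17)
take (4,5); take (6,9); take (9,10); take (10,11); take (12,13); take (14,15); take (16,17).
Selected: (4,5) (6,9) (9,10) (10,11) (12,13) (14,15) (16,17)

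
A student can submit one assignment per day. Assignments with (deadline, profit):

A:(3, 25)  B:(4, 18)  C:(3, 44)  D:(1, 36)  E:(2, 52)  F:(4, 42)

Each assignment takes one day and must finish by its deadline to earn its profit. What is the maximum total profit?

174

Sort by profit descending; place each in the latest free slot ≤ its deadline.
Profit order: E=52 C=44 F=42 D=36 A=25 B=18
Assign: E→slot 2, C→slot 3, F→slot 4, D→slot 1, A skipped, B skipped.
Slots: [1:D] [2:E] [3:C] [4:F]
Profit = 36 + 52 + 44 + 42 = 174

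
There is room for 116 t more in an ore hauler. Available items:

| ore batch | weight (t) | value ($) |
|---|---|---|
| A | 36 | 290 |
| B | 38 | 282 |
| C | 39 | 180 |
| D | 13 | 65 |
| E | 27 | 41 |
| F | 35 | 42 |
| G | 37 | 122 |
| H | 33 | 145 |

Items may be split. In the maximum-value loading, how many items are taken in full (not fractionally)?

3

Sort by value per unit weight and fill in that order.
Order: A (290/36=8.06) > B (282/38=7.42) > D (65/13=5.00) > C (180/39=4.62) > H (145/33=4.39) > G (122/37=3.30) > E (41/27=1.52) > F (42/35=1.20)
Fill: take A (36 @ 290) → take B (38 @ 282) → take D (13 @ 65) → take 29/39 of C → 133.85; 116/116 used.
3 item(s) taken whole; one partial (take 29/39 of C).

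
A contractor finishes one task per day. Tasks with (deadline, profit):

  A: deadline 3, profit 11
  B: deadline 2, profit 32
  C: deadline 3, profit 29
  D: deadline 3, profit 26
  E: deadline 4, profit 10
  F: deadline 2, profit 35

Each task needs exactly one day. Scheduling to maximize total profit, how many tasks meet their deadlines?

4

Sort by profit descending; place each in the latest free slot ≤ its deadline.
By profit: F(d2,35), B(d2,32), C(d3,29), D(d3,26), A(d3,11), E(d4,10)
F→slot 2; B→slot 1; C→slot 3; D skipped; A skipped; E→slot 4.
4 of 6 scheduled.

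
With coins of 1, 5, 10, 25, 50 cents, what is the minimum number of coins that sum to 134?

8

Use the largest denomination that fits, subtract, and repeat.
134 = 2×50 + 1×25 + 1×5 + 4×1
Total coins = 2 + 1 + 1 + 4 = 8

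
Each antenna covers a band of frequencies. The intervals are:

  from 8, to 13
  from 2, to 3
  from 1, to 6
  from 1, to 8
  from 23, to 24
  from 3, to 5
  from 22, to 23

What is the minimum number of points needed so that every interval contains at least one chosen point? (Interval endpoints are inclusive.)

Sorted: [2,3] [3,5] [1,6] [1,8] [8,13] [22,23] [23,24]
{[2,3],[3,5],[1,6],[1,8]} hit by 3; {[8,13]} hit by 13; {[22,23],[23,24]} hit by 23.
Points: 3, 13, 23 (3 total).

3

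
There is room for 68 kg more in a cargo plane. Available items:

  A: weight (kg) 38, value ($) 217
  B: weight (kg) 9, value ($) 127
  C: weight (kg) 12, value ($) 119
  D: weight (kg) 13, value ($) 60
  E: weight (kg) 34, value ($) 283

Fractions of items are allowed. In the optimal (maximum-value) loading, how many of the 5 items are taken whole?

Order: B (127/9=14.11) > C (119/12=9.92) > E (283/34=8.32) > A (217/38=5.71) > D (60/13=4.62)
Fill: take B (9 @ 127) → take C (12 @ 119) → take E (34 @ 283) → take 13/38 of A → 74.24; 68/68 used.
3 item(s) taken whole; one partial (take 13/38 of A).

3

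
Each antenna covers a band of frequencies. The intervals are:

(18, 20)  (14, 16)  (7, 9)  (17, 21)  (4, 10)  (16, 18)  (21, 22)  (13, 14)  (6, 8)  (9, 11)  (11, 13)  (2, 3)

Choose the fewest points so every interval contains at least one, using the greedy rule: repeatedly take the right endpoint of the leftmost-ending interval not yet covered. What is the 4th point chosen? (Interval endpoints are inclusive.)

14

Sorted: [2,3] [6,8] [7,9] [4,10] [9,11] [11,13] [13,14] [14,16] [16,18] [18,20] [17,21] [21,22]
{[2,3]} hit by 3; {[6,8],[7,9],[4,10]} hit by 8; {[9,11],[11,13]} hit by 11; {[13,14],[14,16]} hit by 14; {[16,18],[18,20],[17,21]} hit by 18; {[21,22]} hit by 22.
Points: 3, 8, 11, 14, 18, 22 (6 total).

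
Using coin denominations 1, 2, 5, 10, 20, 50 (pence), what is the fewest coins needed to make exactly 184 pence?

7

184 = 3×50 + 1×20 + 1×10 + 2×2
Total coins = 3 + 1 + 1 + 2 = 7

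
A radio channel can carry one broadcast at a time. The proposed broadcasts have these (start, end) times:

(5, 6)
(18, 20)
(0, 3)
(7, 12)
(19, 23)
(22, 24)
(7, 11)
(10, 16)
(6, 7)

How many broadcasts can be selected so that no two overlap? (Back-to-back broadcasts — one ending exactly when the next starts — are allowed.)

Sort by end time and greedily take each interval whose start is ≥ the last chosen end.
Sorted by end: (0,3)  (5,6)  (6,7)  (7,11)  (7,12)  (10,16)  (18,20)  (19,23)  (22,24)
take (0,3); take (5,6); take (6,7); take (7,11); take (18,20); take (22,24).
Selected 6 broadcasts.

6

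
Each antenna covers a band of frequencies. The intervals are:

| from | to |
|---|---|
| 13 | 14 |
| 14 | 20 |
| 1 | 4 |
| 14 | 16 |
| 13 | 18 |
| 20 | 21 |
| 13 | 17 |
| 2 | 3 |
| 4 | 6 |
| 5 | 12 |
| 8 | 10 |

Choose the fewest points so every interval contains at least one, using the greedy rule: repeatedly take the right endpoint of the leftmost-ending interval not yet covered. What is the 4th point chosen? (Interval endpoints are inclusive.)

Process intervals by earliest right end; each time one isn't hit yet, stab at its right endpoint.
By right end: [2,3]  [1,4]  [4,6]  [8,10]  [5,12]  [13,14]  [14,16]  [13,17]  [13,18]  [14,20]  [20,21]
[2,3] uncovered → point at 3; [4,6] uncovered → point at 6; [8,10] uncovered → point at 10; [13,14] uncovered → point at 14; [20,21] uncovered → point at 21.
Points: 3, 6, 10, 14, 21 (5 total).

14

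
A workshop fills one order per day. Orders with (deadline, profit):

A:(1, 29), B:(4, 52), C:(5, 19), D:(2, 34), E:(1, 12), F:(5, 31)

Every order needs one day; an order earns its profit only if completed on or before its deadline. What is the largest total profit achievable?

165

By profit: B(d4,52), D(d2,34), F(d5,31), A(d1,29), C(d5,19), E(d1,12)
B→slot 4; D→slot 2; F→slot 5; A→slot 1; C→slot 3; E skipped.
Profit = 29 + 34 + 19 + 52 + 31 = 165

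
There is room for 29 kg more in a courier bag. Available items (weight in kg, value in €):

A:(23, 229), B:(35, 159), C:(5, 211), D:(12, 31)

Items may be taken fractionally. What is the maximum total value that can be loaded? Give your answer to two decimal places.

Greedy by value/weight ratio, highest first.
Order: C (211/5=42.20) > A (229/23=9.96) > B (159/35=4.54) > D (31/12=2.58)
Fill: take C (5 @ 211) → take A (23 @ 229) → take 1/35 of B → 4.54; 29/29 used.
Total value = 444.54

444.54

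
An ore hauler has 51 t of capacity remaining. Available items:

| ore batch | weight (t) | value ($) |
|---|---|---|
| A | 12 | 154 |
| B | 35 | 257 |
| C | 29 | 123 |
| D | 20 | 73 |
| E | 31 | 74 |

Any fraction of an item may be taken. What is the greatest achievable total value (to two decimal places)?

Ratios (sorted): A 12.83, B 7.34, C 4.24, D 3.65, E 2.39
take A (12 @ 154); take B (35 @ 257); take 4/29 of C → 16.97. Capacity used 51/51.
Total value = 427.97

427.97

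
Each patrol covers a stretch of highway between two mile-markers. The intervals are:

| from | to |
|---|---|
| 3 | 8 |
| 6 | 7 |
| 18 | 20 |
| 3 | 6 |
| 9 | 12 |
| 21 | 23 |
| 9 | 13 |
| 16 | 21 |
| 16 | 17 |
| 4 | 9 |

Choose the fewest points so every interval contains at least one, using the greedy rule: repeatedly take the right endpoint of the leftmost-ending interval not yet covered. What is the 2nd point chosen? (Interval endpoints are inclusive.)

Sort by right endpoint; whenever an interval is uncovered, place a point at its right end.
Sorted: [3,6] [6,7] [3,8] [4,9] [9,12] [9,13] [16,17] [18,20] [16,21] [21,23]
{[3,6],[6,7],[3,8],[4,9]} hit by 6; {[9,12],[9,13]} hit by 12; {[16,17]} hit by 17; {[18,20],[16,21]} hit by 20; {[21,23]} hit by 23.
Points: 6, 12, 17, 20, 23 (5 total).

12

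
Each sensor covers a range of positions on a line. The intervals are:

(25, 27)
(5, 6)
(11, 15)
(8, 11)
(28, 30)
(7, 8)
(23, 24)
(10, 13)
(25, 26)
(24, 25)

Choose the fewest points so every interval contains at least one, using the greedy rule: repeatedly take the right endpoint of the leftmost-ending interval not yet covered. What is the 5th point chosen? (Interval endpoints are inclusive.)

Sort by right endpoint; whenever an interval is uncovered, place a point at its right end.
Sorted: [5,6] [7,8] [8,11] [10,13] [11,15] [23,24] [24,25] [25,26] [25,27] [28,30]
{[5,6]} hit by 6; {[7,8],[8,11]} hit by 8; {[10,13],[11,15]} hit by 13; {[23,24],[24,25]} hit by 24; {[25,26],[25,27]} hit by 26; {[28,30]} hit by 30.
Points: 6, 8, 13, 24, 26, 30 (6 total).

26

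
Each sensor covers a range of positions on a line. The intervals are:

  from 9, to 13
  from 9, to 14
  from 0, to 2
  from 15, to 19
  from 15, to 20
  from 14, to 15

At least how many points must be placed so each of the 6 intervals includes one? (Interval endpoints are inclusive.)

By right end: [0,2]  [9,13]  [9,14]  [14,15]  [15,19]  [15,20]
[0,2] uncovered → point at 2; [9,13] uncovered → point at 13; [14,15] uncovered → point at 15.
Points: 2, 13, 15 (3 total).

3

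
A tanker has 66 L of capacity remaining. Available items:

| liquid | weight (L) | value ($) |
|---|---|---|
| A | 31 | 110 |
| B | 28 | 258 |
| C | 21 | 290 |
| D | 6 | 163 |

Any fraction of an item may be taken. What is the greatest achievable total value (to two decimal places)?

Order: D (163/6=27.17) > C (290/21=13.81) > B (258/28=9.21) > A (110/31=3.55)
Fill: take D (6 @ 163) → take C (21 @ 290) → take B (28 @ 258) → take 11/31 of A → 39.03; 66/66 used.
Total value = 750.03

750.03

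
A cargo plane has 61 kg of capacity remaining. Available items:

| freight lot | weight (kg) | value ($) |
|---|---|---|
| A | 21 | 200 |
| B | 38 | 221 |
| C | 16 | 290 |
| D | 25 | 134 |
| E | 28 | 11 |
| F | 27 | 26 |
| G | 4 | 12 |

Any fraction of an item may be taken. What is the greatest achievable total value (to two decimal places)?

629.58

Greedy by value/weight ratio, highest first.
Ratios (sorted): C 18.12, A 9.52, B 5.82, D 5.36, G 3.00, F 0.96, E 0.39
take C (16 @ 290); take A (21 @ 200); take 24/38 of B → 139.58. Capacity used 61/61.
Total value = 629.58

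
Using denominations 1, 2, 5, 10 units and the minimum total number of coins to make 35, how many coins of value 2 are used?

Use the largest denomination that fits, subtract, and repeat.
35 = 3×10 + 1×5
Count of 2: 0

0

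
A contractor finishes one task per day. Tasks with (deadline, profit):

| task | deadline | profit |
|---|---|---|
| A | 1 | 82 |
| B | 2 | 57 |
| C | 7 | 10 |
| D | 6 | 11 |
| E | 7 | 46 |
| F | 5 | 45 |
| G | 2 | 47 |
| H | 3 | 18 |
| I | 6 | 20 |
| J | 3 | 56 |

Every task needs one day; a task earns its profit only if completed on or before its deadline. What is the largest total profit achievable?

Take jobs in profit order; each goes to the latest open slot no later than its deadline.
Profit order: A=82 B=57 J=56 G=47 E=46 F=45 I=20 H=18 D=11 C=10
Assign: A→slot 1, B→slot 2, J→slot 3, G skipped, E→slot 7, F→slot 5, I→slot 6, H skipped, D→slot 4, C skipped.
Slots: [1:A] [2:B] [3:J] [4:D] [5:F] [6:I] [7:E]
Profit = 82 + 57 + 56 + 11 + 45 + 20 + 46 = 317

317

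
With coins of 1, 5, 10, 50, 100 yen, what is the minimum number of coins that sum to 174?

Use the largest denomination that fits, subtract, and repeat.
174 − 1×100→74 − 1×50→24 − 2×10→4 − 4×1→0
Total coins = 1 + 1 + 2 + 4 = 8

8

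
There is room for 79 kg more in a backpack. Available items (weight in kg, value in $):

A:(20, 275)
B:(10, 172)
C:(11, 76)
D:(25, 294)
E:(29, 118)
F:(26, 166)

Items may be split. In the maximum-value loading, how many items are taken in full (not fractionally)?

Order: B (172/10=17.20) > A (275/20=13.75) > D (294/25=11.76) > C (76/11=6.91) > F (166/26=6.38) > E (118/29=4.07)
Fill: take B (10 @ 172) → take A (20 @ 275) → take D (25 @ 294) → take C (11 @ 76) → take 13/26 of F → 83.00; 79/79 used.
4 item(s) taken whole; one partial (take 13/26 of F).

4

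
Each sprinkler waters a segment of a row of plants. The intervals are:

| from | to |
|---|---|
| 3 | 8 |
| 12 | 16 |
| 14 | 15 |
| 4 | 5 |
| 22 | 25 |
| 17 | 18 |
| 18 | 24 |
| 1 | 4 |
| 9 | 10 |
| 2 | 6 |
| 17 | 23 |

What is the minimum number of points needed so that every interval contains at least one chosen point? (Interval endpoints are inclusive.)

5

By right end: [1,4]  [4,5]  [2,6]  [3,8]  [9,10]  [14,15]  [12,16]  [17,18]  [17,23]  [18,24]  [22,25]
[1,4] uncovered → point at 4; [9,10] uncovered → point at 10; [14,15] uncovered → point at 15; [17,18] uncovered → point at 18; [22,25] uncovered → point at 25.
Points: 4, 10, 15, 18, 25 (5 total).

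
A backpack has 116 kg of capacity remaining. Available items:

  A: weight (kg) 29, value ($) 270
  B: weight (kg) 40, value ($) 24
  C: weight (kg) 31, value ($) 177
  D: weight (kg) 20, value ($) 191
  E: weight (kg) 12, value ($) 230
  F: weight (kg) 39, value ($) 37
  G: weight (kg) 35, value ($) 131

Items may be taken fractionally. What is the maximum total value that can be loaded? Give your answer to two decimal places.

Greedy by value/weight ratio, highest first.
Order: E (230/12=19.17) > D (191/20=9.55) > A (270/29=9.31) > C (177/31=5.71) > G (131/35=3.74) > F (37/39=0.95) > B (24/40=0.60)
Fill: take E (12 @ 230) → take D (20 @ 191) → take A (29 @ 270) → take C (31 @ 177) → take 24/35 of G → 89.83; 116/116 used.
Total value = 957.83

957.83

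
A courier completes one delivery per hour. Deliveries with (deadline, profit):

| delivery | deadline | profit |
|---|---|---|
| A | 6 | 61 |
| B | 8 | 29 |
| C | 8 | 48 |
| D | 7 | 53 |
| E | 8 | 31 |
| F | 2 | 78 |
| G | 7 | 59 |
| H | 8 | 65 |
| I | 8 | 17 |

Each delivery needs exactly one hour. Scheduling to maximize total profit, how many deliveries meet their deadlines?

Sort by profit descending; place each in the latest free slot ≤ its deadline.
By profit: F(d2,78), H(d8,65), A(d6,61), G(d7,59), D(d7,53), C(d8,48), E(d8,31), B(d8,29), I(d8,17)
F→slot 2; H→slot 8; A→slot 6; G→slot 7; D→slot 5; C→slot 4; E→slot 3; B→slot 1; I skipped.
8 of 9 scheduled.

8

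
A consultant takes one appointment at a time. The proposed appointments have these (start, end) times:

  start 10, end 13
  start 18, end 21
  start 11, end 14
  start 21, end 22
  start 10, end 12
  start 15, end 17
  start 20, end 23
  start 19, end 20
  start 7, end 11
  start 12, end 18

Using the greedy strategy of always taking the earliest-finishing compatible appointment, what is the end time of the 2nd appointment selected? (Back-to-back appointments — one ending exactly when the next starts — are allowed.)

Greedy by earliest finish: after sorting by end time, pick each interval compatible with the last pick.
By end time: (7,11), (10,12), (10,13), (11,14), (15,17), (12,18), (19,20), (18,21), (21,22), (20,23).
Pick (7,11); next start ≥ 11 → (11,14); next start ≥ 14 → (15,17); next start ≥ 17 → (19,20); next start ≥ 20 → (21,22).
Selected: (7,11) (11,14) (15,17) (19,20) (21,22)

14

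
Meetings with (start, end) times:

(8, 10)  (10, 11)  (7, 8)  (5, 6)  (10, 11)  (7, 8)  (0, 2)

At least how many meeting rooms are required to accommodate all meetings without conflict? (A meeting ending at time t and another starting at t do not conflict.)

2

Count concurrent intervals with a sweep; the peak is the room count.
starts: [0, 5, 7, 7, 8, 10, 10]
ends:   [2, 6, 8, 8, 10, 11, 11]
s0→1 e2→0 s5→1 e6→0 s7→1 s7→2  — peak 2.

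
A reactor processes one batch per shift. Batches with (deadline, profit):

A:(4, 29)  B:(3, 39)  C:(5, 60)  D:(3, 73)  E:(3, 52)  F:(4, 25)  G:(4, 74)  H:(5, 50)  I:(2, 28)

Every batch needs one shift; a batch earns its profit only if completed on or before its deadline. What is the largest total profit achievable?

309

Take jobs in profit order; each goes to the latest open slot no later than its deadline.
By profit: G(d4,74), D(d3,73), C(d5,60), E(d3,52), H(d5,50), B(d3,39), A(d4,29), I(d2,28), F(d4,25)
G→slot 4; D→slot 3; C→slot 5; E→slot 2; H→slot 1; B skipped; A skipped; I skipped; F skipped.
Profit = 50 + 52 + 73 + 74 + 60 = 309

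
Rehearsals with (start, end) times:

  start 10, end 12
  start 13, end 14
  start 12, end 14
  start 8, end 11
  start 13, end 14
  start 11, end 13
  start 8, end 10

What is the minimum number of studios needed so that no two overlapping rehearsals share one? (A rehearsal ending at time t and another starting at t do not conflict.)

Count concurrent intervals with a sweep; the peak is the room count.
Events (time:±→running): 8:+→1 8:+→2 10:-→1 10:+→2 11:-→1 11:+→2 12:-→1 12:+→2 13:-→1 13:+→2 13:+→3 … peak 3.

3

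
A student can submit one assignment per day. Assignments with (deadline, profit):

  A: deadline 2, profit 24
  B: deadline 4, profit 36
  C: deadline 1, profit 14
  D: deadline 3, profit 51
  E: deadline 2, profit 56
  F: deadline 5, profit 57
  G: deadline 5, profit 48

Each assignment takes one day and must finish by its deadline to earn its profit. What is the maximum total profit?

Profit order: F=57 E=56 D=51 G=48 B=36 A=24 C=14
Assign: F→slot 5, E→slot 2, D→slot 3, G→slot 4, B→slot 1, A skipped, C skipped.
Slots: [1:B] [2:E] [3:D] [4:G] [5:F]
Profit = 36 + 56 + 51 + 48 + 57 = 248

248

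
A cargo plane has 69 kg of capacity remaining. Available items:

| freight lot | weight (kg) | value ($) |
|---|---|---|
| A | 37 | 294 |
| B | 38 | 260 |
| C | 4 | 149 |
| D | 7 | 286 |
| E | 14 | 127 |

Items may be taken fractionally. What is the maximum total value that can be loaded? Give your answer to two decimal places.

Order: D (286/7=40.86) > C (149/4=37.25) > E (127/14=9.07) > A (294/37=7.95) > B (260/38=6.84)
Fill: take D (7 @ 286) → take C (4 @ 149) → take E (14 @ 127) → take A (37 @ 294) → take 7/38 of B → 47.89; 69/69 used.
Total value = 903.89

903.89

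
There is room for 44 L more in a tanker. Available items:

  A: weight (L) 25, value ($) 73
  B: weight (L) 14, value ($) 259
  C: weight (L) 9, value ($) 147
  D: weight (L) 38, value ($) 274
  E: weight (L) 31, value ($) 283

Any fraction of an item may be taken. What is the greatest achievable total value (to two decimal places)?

597.71

Order: B (259/14=18.50) > C (147/9=16.33) > E (283/31=9.13) > D (274/38=7.21) > A (73/25=2.92)
Fill: take B (14 @ 259) → take C (9 @ 147) → take 21/31 of E → 191.71; 44/44 used.
Total value = 597.71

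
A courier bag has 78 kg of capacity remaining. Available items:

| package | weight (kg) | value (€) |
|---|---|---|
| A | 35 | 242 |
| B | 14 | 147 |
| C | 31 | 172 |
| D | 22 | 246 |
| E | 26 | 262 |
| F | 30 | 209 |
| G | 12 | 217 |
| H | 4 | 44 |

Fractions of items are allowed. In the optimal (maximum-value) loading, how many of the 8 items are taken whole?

5

Sort by value per unit weight and fill in that order.
Order: G (217/12=18.08) > D (246/22=11.18) > H (44/4=11.00) > B (147/14=10.50) > E (262/26=10.08) > F (209/30=6.97) > A (242/35=6.91) > C (172/31=5.55)
Fill: take G (12 @ 217) → take D (22 @ 246) → take H (4 @ 44) → take B (14 @ 147) → take E (26 @ 262); 78/78 used.
5 item(s) taken whole.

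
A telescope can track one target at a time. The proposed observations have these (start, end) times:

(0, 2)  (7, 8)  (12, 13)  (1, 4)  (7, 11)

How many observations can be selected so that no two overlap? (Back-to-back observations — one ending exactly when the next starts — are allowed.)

Sorted by end: (0,2)  (1,4)  (7,8)  (7,11)  (12,13)
take (0,2); skip (1,4); take (7,8); take (12,13).
Selected 3 observations.

3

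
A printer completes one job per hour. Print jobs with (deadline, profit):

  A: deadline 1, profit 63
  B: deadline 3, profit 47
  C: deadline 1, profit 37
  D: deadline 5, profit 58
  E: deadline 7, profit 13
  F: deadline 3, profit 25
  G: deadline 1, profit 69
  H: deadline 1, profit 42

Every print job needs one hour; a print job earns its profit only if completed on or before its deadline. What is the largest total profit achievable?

Profit order: G=69 A=63 D=58 B=47 H=42 C=37 F=25 E=13
Assign: G→slot 1, A skipped, D→slot 5, B→slot 3, H skipped, C skipped, F→slot 2, E→slot 7.
Slots: [1:G] [2:F] [3:B] [5:D] [7:E]
Profit = 69 + 25 + 47 + 58 + 13 = 212

212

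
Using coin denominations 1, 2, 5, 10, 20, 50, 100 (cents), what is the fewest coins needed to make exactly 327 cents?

6

Use the largest denomination that fits, subtract, and repeat.
327 − 3×100→27 − 1×20→7 − 1×5→2 − 1×2→0
Total coins = 3 + 1 + 1 + 1 = 6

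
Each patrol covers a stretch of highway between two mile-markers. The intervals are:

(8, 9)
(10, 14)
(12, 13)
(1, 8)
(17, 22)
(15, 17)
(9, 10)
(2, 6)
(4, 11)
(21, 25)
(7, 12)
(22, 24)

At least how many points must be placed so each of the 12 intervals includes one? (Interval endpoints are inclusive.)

Process intervals by earliest right end; each time one isn't hit yet, stab at its right endpoint.
Sorted: [2,6] [1,8] [8,9] [9,10] [4,11] [7,12] [12,13] [10,14] [15,17] [17,22] [22,24] [21,25]
{[2,6],[1,8]} hit by 6; {[8,9],[9,10],[4,11],[7,12]} hit by 9; {[12,13],[10,14]} hit by 13; {[15,17],[17,22]} hit by 17; {[22,24],[21,25]} hit by 24.
Points: 6, 9, 13, 17, 24 (5 total).

5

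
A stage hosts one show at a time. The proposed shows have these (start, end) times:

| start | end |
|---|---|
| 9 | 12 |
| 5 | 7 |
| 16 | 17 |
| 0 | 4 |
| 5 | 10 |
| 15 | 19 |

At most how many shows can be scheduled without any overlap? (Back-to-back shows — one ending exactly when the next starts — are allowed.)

4

Order by finish time; keep every interval that doesn't clash with the previous kept one.
Sorted by end: (0,4)  (5,7)  (5,10)  (9,12)  (16,17)  (15,19)
take (0,4); take (5,7); take (9,12); take (16,17).
Selected 4 shows.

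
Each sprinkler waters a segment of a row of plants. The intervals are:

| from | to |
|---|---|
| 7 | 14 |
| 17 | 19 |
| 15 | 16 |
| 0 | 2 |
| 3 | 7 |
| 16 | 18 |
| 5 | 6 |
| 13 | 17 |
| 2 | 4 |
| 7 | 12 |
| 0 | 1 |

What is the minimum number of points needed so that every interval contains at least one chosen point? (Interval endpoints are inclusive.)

By right end: [0,1]  [0,2]  [2,4]  [5,6]  [3,7]  [7,12]  [7,14]  [15,16]  [13,17]  [16,18]  [17,19]
[0,1] uncovered → point at 1; [2,4] uncovered → point at 4; [5,6] uncovered → point at 6; [7,12] uncovered → point at 12; [15,16] uncovered → point at 16; [17,19] uncovered → point at 19.
Points: 1, 4, 6, 12, 16, 19 (6 total).

6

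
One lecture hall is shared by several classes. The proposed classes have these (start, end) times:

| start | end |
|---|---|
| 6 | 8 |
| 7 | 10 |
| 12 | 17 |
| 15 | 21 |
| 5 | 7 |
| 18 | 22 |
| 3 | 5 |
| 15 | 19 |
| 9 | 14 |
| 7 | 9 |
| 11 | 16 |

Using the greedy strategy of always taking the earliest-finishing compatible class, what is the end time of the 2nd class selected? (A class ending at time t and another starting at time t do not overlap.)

7

Order by finish time; keep every interval that doesn't clash with the previous kept one.
By end time: (3,5), (5,7), (6,8), (7,9), (7,10), (9,14), (11,16), (12,17), (15,19), (15,21), (18,22).
Pick (3,5); next start ≥ 5 → (5,7); next start ≥ 7 → (7,9); next start ≥ 9 → (9,14); next start ≥ 14 → (15,19).
Selected: (3,5) (5,7) (7,9) (9,14) (15,19)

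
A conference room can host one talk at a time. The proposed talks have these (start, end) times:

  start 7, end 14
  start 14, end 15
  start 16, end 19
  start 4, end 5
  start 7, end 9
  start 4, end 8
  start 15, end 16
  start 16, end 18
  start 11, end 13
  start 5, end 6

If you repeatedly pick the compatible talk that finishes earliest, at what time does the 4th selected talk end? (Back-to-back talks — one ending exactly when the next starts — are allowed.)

By end time: (4,5), (5,6), (4,8), (7,9), (11,13), (7,14), (14,15), (15,16), (16,18), (16,19).
Pick (4,5); next start ≥ 5 → (5,6); next start ≥ 6 → (7,9); next start ≥ 9 → (11,13); next start ≥ 13 → (14,15); next start ≥ 15 → (15,16); next start ≥ 16 → (16,18).
Selected: (4,5) (5,6) (7,9) (11,13) (14,15) (15,16) (16,18)

13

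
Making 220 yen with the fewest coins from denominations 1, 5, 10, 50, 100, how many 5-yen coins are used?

0

220 − 2×100→20 − 2×10→0
Count of 5: 0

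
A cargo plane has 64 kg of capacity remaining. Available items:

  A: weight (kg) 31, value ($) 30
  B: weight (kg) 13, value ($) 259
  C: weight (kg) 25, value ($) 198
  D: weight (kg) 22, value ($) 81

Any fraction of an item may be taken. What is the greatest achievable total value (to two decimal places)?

Sort by value per unit weight and fill in that order.
Ratios (sorted): B 19.92, C 7.92, D 3.68, A 0.97
take B (13 @ 259); take C (25 @ 198); take D (22 @ 81); take 4/31 of A → 3.87. Capacity used 64/64.
Total value = 541.87

541.87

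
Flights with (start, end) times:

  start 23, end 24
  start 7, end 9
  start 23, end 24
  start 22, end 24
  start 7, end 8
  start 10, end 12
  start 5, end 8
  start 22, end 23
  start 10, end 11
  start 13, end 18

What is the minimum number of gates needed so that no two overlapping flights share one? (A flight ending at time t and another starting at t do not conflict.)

3

Events (time:±→running): 5:+→1 7:+→2 7:+→3 … peak 3.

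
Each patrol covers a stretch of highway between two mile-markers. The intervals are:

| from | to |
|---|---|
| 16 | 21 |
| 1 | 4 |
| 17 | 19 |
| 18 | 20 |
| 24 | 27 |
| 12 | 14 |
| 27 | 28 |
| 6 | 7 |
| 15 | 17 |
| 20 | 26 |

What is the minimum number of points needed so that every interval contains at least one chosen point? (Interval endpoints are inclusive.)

6

By right end: [1,4]  [6,7]  [12,14]  [15,17]  [17,19]  [18,20]  [16,21]  [20,26]  [24,27]  [27,28]
[1,4] uncovered → point at 4; [6,7] uncovered → point at 7; [12,14] uncovered → point at 14; [15,17] uncovered → point at 17; [18,20] uncovered → point at 20; [24,27] uncovered → point at 27.
Points: 4, 7, 14, 17, 20, 27 (6 total).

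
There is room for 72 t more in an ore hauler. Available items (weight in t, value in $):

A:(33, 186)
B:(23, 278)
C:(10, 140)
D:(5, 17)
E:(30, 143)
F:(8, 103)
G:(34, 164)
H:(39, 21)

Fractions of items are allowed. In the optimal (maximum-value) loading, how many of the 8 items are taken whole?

3

Sort by value per unit weight and fill in that order.
Order: C (140/10=14.00) > F (103/8=12.88) > B (278/23=12.09) > A (186/33=5.64) > G (164/34=4.82) > E (143/30=4.77) > D (17/5=3.40) > H (21/39=0.54)
Fill: take C (10 @ 140) → take F (8 @ 103) → take B (23 @ 278) → take 31/33 of A → 174.73; 72/72 used.
3 item(s) taken whole; one partial (take 31/33 of A).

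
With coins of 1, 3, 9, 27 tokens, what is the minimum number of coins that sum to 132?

Greedy: take as many of the largest coin as possible, then repeat with the remainder.
132 = 4×27 + 2×9 + 2×3
Total coins = 4 + 2 + 2 = 8

8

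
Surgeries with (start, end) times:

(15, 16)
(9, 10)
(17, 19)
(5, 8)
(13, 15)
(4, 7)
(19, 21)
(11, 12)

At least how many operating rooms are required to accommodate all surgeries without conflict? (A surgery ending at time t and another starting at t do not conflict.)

2

starts: [4, 5, 9, 11, 13, 15, 17, 19]
ends:   [7, 8, 10, 12, 15, 16, 19, 21]
s4→1 s5→2  — peak 2.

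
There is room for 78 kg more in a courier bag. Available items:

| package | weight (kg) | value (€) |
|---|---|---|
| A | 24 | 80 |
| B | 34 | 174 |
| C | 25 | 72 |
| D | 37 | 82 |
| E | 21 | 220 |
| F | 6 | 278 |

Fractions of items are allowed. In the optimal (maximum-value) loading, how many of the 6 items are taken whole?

Greedy by value/weight ratio, highest first.
Order: F (278/6=46.33) > E (220/21=10.48) > B (174/34=5.12) > A (80/24=3.33) > C (72/25=2.88) > D (82/37=2.22)
Fill: take F (6 @ 278) → take E (21 @ 220) → take B (34 @ 174) → take 17/24 of A → 56.67; 78/78 used.
3 item(s) taken whole; one partial (take 17/24 of A).

3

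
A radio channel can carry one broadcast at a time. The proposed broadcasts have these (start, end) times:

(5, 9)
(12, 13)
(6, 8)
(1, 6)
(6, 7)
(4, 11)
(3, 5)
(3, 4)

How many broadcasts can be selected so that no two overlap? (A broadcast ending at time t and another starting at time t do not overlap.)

Sorted by end: (3,4)  (3,5)  (1,6)  (6,7)  (6,8)  (5,9)  (4,11)  (12,13)
take (3,4); take (6,7); skip (6,8); skip (5,9); take (12,13).
Selected 3 broadcasts.

3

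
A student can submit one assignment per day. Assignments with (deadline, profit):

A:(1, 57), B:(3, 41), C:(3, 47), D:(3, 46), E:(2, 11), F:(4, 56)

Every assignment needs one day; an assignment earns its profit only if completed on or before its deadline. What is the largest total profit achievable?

By profit: A(d1,57), F(d4,56), C(d3,47), D(d3,46), B(d3,41), E(d2,11)
A→slot 1; F→slot 4; C→slot 3; D→slot 2; B skipped; E skipped.
Profit = 57 + 46 + 47 + 56 = 206

206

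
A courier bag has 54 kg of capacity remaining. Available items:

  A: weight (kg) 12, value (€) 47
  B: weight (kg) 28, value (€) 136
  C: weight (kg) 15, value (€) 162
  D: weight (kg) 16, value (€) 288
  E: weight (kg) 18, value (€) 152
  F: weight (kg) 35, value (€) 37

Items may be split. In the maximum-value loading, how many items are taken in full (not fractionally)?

Order: D (288/16=18.00) > C (162/15=10.80) > E (152/18=8.44) > B (136/28=4.86) > A (47/12=3.92) > F (37/35=1.06)
Fill: take D (16 @ 288) → take C (15 @ 162) → take E (18 @ 152) → take 5/28 of B → 24.29; 54/54 used.
3 item(s) taken whole; one partial (take 5/28 of B).

3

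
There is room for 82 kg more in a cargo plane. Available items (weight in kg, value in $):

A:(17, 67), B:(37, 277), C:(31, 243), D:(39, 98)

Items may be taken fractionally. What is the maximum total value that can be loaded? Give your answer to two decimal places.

575.18

Ratios (sorted): C 7.84, B 7.49, A 3.94, D 2.51
take C (31 @ 243); take B (37 @ 277); take 14/17 of A → 55.18. Capacity used 82/82.
Total value = 575.18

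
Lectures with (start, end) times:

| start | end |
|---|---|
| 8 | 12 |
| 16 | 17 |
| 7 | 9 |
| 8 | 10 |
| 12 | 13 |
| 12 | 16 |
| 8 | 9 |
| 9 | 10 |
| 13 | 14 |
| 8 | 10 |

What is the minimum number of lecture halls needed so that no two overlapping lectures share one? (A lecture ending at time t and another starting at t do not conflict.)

starts: [7, 8, 8, 8, 8, 9, 12, 12, 13, 16]
ends:   [9, 9, 10, 10, 10, 12, 13, 14, 16, 17]
s7→1 s8→2 s8→3 s8→4 s8→5  — peak 5.

5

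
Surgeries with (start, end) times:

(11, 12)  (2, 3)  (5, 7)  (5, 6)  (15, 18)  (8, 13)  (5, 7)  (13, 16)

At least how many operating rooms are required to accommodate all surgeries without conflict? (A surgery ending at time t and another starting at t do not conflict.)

3

starts: [2, 5, 5, 5, 8, 11, 13, 15]
ends:   [3, 6, 7, 7, 12, 13, 16, 18]
s2→1 e3→0 s5→1 s5→2 s5→3  — peak 3.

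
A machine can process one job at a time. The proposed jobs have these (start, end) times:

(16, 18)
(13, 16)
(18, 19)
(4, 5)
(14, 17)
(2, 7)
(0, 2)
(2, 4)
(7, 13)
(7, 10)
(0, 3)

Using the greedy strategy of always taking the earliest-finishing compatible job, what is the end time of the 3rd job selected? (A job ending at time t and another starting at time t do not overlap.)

5

Order by finish time; keep every interval that doesn't clash with the previous kept one.
Sorted by end: (0,2)  (0,3)  (2,4)  (4,5)  (2,7)  (7,10)  (7,13)  (13,16)  (14,17)  (16,18)  (18,19)
take (0,2); take (2,4); take (4,5); skip (2,7); take (7,10); take (13,16); take (16,18); take (18,19).
Selected: (0,2) (2,4) (4,5) (7,10) (13,16) (16,18) (18,19)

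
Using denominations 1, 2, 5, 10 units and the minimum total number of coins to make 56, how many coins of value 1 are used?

1

Use the largest denomination that fits, subtract, and repeat.
56 = 5×10 + 1×5 + 1×1
Count of 1: 1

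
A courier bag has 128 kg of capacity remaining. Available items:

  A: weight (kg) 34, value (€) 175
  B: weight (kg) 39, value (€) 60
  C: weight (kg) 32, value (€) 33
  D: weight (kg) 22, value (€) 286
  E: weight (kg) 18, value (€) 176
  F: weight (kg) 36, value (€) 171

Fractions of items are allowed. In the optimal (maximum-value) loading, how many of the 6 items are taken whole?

Order: D (286/22=13.00) > E (176/18=9.78) > A (175/34=5.15) > F (171/36=4.75) > B (60/39=1.54) > C (33/32=1.03)
Fill: take D (22 @ 286) → take E (18 @ 176) → take A (34 @ 175) → take F (36 @ 171) → take 18/39 of B → 27.69; 128/128 used.
4 item(s) taken whole; one partial (take 18/39 of B).

4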